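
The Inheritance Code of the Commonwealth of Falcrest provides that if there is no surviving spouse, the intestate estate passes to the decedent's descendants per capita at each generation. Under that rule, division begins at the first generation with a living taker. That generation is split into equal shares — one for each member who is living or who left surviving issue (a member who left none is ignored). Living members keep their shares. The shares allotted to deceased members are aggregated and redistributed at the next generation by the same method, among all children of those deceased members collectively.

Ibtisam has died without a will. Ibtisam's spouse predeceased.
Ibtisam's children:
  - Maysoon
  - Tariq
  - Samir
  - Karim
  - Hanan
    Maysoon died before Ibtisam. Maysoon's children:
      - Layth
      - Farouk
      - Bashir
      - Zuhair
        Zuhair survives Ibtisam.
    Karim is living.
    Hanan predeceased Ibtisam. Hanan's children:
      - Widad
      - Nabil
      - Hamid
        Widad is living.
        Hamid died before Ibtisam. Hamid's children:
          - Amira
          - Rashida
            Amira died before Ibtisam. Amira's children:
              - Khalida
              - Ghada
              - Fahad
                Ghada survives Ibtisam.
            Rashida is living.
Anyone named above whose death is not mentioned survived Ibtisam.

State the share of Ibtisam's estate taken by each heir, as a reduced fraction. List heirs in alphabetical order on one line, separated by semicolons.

There is no surviving spouse, so the entire estate passes to Ibtisam's descendants per capita at each generation.
At generation 1 (Maysoon, Tariq, Samir, Karim, Hanan) there are 5 shares of (1)/5 = 1/5 each.
Living: Tariq, Samir, and Karim — each takes 1/5.
Deceased: Maysoon and Hanan. Their combined 2/5 is pooled and carried to generation 2.
At generation 2 (Layth, Farouk, Bashir, Zuhair, Widad, Nabil, Hamid) there are 7 shares of (2/5)/7 = 2/35 each.
Living: Layth, Farouk, Bashir, Zuhair, Widad, and Nabil — each takes 2/35.
Deceased: Hamid. That 2/35 share is carried to generation 3.
At generation 3 (Amira, Rashida) there are 2 shares of (2/35)/2 = 1/35 each.
Living: Rashida — each takes 1/35.
Deceased: Amira. That 1/35 share is carried to generation 4.
At generation 4 (Khalida, Ghada, Fahad) there are 3 shares of (1/35)/3 = 1/105 each.
Living: Khalida, Ghada, and Fahad — each takes 1/105.

Bashir 2/35; Fahad 1/105; Farouk 2/35; Ghada 1/105; Karim 1/5; Khalida 1/105; Layth 2/35; Nabil 2/35; Rashida 1/35; Samir 1/5; Tariq 1/5; Widad 2/35; Zuhair 2/35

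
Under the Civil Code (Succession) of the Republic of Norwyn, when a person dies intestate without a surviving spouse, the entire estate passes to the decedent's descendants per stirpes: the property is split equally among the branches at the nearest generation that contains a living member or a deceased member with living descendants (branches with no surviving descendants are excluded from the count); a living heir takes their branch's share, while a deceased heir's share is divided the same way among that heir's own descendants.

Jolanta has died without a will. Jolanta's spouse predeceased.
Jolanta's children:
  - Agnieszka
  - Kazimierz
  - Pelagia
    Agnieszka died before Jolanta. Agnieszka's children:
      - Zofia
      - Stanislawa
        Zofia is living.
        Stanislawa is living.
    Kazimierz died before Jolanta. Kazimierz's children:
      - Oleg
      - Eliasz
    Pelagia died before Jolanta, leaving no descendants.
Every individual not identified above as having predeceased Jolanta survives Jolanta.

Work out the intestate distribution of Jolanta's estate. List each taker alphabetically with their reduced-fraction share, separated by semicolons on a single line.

There is no surviving spouse, so the entire estate passes to Jolanta's descendants per stirpes.
Pelagia left no surviving issue, so that branch lapses and is disregarded.
The estate is divided into 2 equal shares of 1/2 among Agnieszka, Kazimierz.
Agnieszka predeceased; the 1/2 allotted to Agnieszka's branch passes to Agnieszka's issue by representation.
The 1/2 is divided into 2 equal shares of 1/4 among Zofia, Stanislawa.
Zofia is living and takes 1/4.
Stanislawa is living and takes 1/4.
Kazimierz predeceased; the 1/2 allotted to Kazimierz's branch passes to Kazimierz's issue by representation.
The 1/2 is divided into 2 equal shares of 1/4 among Oleg, Eliasz.
Oleg is living and takes 1/4.
Eliasz is living and takes 1/4.

Eliasz 1/4; Oleg 1/4; Stanislawa 1/4; Zofia 1/4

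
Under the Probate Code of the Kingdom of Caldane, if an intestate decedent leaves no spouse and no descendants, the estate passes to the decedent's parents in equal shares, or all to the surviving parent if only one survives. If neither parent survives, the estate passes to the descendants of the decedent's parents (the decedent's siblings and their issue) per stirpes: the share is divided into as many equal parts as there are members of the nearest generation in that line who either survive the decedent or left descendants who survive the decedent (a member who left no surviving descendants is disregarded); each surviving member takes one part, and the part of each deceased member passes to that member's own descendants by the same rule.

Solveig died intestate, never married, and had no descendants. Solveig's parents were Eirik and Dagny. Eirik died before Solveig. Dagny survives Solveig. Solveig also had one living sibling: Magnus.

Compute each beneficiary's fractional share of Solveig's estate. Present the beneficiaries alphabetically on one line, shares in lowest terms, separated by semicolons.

Only one parent, Dagny, survives, so Dagny takes the entire estate. The siblings take nothing because a surviving parent has priority.

Dagny 1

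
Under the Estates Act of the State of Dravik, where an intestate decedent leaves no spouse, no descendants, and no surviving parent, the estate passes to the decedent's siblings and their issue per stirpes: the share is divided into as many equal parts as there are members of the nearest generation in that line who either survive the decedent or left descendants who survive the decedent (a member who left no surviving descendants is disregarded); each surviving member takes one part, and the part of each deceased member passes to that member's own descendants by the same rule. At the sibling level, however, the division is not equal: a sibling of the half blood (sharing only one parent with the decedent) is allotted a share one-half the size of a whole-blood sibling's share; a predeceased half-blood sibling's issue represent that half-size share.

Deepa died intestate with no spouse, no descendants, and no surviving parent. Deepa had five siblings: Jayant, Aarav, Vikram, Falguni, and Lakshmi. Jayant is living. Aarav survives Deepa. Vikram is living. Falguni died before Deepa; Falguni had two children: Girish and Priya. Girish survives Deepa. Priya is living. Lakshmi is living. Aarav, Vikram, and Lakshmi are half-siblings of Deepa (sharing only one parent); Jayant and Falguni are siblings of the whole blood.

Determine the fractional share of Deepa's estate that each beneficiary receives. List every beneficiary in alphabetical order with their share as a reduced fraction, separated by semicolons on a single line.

No spouse, descendants, or parent survives, so the estate passes to Deepa's siblings per stirpes.
Half-blood siblings count for one-half the weight of whole-blood siblings at the initial division.
Dividing 1 in proportion to weights (total weight 7/2): Jayant (weight 1) → 2/7; Aarav (weight 1/2) → 1/7; Vikram (weight 1/2) → 1/7; Falguni (weight 1) → 2/7; Lakshmi (weight 1/2) → 1/7.
Jayant is living and takes 2/7.
Aarav is living and takes 1/7.
Vikram is living and takes 1/7.
Falguni predeceased; the 2/7 allotted to Falguni's branch passes to Falguni's issue by representation.
The 2/7 is divided into 2 equal shares of 1/7 among Girish, Priya.
Girish is living and takes 1/7.
Priya is living and takes 1/7.
Lakshmi is living and takes 1/7.

Aarav 1/7; Girish 1/7; Jayant 2/7; Lakshmi 1/7; Priya 1/7; Vikram 1/7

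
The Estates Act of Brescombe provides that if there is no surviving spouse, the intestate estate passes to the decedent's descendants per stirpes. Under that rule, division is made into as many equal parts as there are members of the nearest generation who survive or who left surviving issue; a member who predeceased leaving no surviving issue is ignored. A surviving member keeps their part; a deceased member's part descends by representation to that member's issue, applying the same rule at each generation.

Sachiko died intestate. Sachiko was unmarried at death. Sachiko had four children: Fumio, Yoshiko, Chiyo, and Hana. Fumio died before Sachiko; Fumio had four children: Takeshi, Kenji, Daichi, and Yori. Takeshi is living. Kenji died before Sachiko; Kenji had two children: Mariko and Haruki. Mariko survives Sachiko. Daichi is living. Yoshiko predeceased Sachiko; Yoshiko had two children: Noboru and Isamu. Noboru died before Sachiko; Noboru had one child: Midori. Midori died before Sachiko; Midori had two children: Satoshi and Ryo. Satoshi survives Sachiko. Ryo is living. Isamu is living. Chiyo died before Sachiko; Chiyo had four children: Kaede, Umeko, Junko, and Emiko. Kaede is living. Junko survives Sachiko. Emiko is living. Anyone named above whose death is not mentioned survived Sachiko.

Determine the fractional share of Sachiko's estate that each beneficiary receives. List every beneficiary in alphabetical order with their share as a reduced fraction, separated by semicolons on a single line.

There is no surviving spouse, so the entire estate passes to Sachiko's descendants per stirpes.
The estate is divided into 4 equal shares of 1/4 among Fumio, Yoshiko, Chiyo, Hana.
Fumio predeceased; the 1/4 allotted to Fumio's branch passes to Fumio's issue by representation.
The 1/4 is divided into 4 equal shares of 1/16 among Takeshi, Kenji, Daichi, Yori.
Takeshi is living and takes 1/16.
Kenji predeceased; the 1/16 allotted to Kenji's branch passes to Kenji's issue by representation.
The 1/16 is divided into 2 equal shares of 1/32 among Mariko, Haruki.
Mariko is living and takes 1/32.
Haruki is living and takes 1/32.
Daichi is living and takes 1/16.
Yori is living and takes 1/16.
Yoshiko predeceased; the 1/4 allotted to Yoshiko's branch passes to Yoshiko's issue by representation.
The 1/4 is divided into 2 equal shares of 1/8 among Noboru, Isamu.
Noboru predeceased; the 1/8 allotted to Noboru's branch passes to Noboru's issue by representation.
Midori's line is the sole branch at this level, so the full 1/8 passes to Midori's issue by representation.
The 1/8 is divided into 2 equal shares of 1/16 among Satoshi, Ryo.
Satoshi is living and takes 1/16.
Ryo is living and takes 1/16.
Isamu is living and takes 1/8.
Chiyo predeceased; the 1/4 allotted to Chiyo's branch passes to Chiyo's issue by representation.
The 1/4 is divided into 4 equal shares of 1/16 among Kaede, Umeko, Junko, Emiko.
Kaede is living and takes 1/16.
Umeko is living and takes 1/16.
Junko is living and takes 1/16.
Emiko is living and takes 1/16.
Hana is living and takes 1/4.

Daichi 1/16; Emiko 1/16; Hana 1/4; Haruki 1/32; Isamu 1/8; Junko 1/16; Kaede 1/16; Mariko 1/32; Ryo 1/16; Satoshi 1/16; Takeshi 1/16; Umeko 1/16; Yori 1/16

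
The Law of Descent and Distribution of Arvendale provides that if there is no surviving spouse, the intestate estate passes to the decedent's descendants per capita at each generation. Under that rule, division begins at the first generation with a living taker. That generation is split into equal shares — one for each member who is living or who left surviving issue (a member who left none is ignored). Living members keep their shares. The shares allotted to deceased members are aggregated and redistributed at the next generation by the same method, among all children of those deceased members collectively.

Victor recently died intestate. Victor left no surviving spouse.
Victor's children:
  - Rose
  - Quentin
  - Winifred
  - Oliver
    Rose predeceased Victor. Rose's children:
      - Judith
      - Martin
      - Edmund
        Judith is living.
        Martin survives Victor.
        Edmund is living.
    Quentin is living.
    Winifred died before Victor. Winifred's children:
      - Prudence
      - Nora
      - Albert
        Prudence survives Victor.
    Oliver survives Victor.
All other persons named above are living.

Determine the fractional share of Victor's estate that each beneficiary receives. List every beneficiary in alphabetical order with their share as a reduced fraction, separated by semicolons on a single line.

There is no surviving spouse, so the entire estate passes to Victor's descendants per capita at each generation.
At generation 1 (Rose, Quentin, Winifred, Oliver) there are 4 shares of (1)/4 = 1/4 each.
Living: Quentin and Oliver — each takes 1/4.
Deceased: Rose and Winifred. Their combined 1/2 is pooled and carried to generation 2.
At generation 2 (Judith, Martin, Edmund, Prudence, Nora, Albert) there are 6 shares of (1/2)/6 = 1/12 each.
Living: Judith, Martin, Edmund, Prudence, Nora, and Albert — each takes 1/12.

Albert 1/12; Edmund 1/12; Judith 1/12; Martin 1/12; Nora 1/12; Oliver 1/4; Prudence 1/12; Quentin 1/4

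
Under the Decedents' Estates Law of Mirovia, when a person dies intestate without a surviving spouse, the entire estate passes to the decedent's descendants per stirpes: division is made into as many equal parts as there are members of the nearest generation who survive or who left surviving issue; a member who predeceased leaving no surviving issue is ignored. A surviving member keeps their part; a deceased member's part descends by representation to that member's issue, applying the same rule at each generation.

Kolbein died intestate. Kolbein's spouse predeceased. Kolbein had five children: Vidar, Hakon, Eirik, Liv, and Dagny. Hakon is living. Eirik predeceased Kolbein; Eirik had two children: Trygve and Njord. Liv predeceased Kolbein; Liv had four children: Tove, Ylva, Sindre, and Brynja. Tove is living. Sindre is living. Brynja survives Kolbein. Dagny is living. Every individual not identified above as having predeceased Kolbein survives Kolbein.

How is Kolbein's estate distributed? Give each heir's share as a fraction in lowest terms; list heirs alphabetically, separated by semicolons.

There is no surviving spouse, so the entire estate passes to Kolbein's descendants per stirpes.
The estate is divided into 5 equal shares of 1/5 among Vidar, Hakon, Eirik, Liv, Dagny.
Vidar is living and takes 1/5.
Hakon is living and takes 1/5.
Eirik predeceased; the 1/5 allotted to Eirik's branch passes to Eirik's issue by representation.
The 1/5 is divided into 2 equal shares of 1/10 among Trygve, Njord.
Trygve is living and takes 1/10.
Njord is living and takes 1/10.
Liv predeceased; the 1/5 allotted to Liv's branch passes to Liv's issue by representation.
The 1/5 is divided into 4 equal shares of 1/20 among Tove, Ylva, Sindre, Brynja.
Tove is living and takes 1/20.
Ylva is living and takes 1/20.
Sindre is living and takes 1/20.
Brynja is living and takes 1/20.
Dagny is living and takes 1/5.

Brynja 1/20; Dagny 1/5; Hakon 1/5; Njord 1/10; Sindre 1/20; Tove 1/20; Trygve 1/10; Vidar 1/5; Ylva 1/20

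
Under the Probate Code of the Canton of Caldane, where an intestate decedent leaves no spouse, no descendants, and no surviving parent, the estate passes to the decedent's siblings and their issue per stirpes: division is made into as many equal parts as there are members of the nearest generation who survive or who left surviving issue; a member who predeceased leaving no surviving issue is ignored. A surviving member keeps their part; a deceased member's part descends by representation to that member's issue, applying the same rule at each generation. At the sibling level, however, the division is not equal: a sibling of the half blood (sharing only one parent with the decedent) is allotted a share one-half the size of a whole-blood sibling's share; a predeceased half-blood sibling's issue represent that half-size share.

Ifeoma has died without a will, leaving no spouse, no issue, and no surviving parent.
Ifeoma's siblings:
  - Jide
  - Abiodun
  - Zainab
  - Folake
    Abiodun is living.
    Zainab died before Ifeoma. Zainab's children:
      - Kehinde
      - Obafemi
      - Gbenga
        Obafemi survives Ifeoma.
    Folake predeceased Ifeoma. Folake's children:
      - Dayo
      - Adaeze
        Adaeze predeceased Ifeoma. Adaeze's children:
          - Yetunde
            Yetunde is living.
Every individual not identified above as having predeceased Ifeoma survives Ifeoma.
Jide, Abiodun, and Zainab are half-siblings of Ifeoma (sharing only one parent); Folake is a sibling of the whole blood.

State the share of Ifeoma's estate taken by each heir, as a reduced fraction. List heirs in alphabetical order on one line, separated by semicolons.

Abiodun 1/5; Dayo 1/5; Gbenga 1/15; Jide 1/5; Kehinde 1/15; Obafemi 1/15; Yetunde 1/5

No spouse, descendants, or parent survives, so the estate passes to Ifeoma's siblings per stirpes.
Half-blood siblings count for one-half the weight of whole-blood siblings at the initial division.
Dividing 1 in proportion to weights (total weight 5/2): Jide (weight 1/2) → 1/5; Abiodun (weight 1/2) → 1/5; Zainab (weight 1/2) → 1/5; Folake (weight 1) → 2/5.
Jide is living and takes 1/5.
Abiodun is living and takes 1/5.
Zainab predeceased; the 1/5 allotted to Zainab's branch passes to Zainab's issue by representation.
The 1/5 is divided into 3 equal shares of 1/15 among Kehinde, Obafemi, Gbenga.
Kehinde is living and takes 1/15.
Obafemi is living and takes 1/15.
Gbenga is living and takes 1/15.
Folake predeceased; the 2/5 allotted to Folake's branch passes to Folake's issue by representation.
The 2/5 is divided into 2 equal shares of 1/5 among Dayo, Adaeze.
Dayo is living and takes 1/5.
Adaeze predeceased; the 1/5 allotted to Adaeze's branch passes to Adaeze's issue by representation.
Yetunde is the sole taker at this level and receives the full 1/5.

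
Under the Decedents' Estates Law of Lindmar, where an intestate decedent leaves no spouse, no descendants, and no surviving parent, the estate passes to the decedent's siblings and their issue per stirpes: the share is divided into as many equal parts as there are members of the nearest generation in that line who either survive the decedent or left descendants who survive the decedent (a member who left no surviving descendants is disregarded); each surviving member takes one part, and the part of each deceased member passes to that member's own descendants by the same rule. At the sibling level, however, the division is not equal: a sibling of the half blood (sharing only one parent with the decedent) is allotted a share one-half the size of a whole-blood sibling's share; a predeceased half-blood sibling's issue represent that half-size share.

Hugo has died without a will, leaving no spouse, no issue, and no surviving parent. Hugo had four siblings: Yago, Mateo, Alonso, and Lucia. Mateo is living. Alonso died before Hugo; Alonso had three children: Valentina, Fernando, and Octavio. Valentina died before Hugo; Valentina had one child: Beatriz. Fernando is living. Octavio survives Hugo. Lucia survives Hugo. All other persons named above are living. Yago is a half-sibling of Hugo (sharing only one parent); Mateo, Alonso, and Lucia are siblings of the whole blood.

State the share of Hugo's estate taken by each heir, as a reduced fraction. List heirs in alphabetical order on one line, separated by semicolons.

Beatriz 2/21; Fernando 2/21; Lucia 2/7; Mateo 2/7; Octavio 2/21; Yago 1/7

No spouse, descendants, or parent survives, so the estate passes to Hugo's siblings per stirpes.
Half-blood siblings count for one-half the weight of whole-blood siblings at the initial division.
Dividing 1 in proportion to weights (total weight 7/2): Yago (weight 1/2) → 1/7; Mateo (weight 1) → 2/7; Alonso (weight 1) → 2/7; Lucia (weight 1) → 2/7.
Yago is living and takes 1/7.
Mateo is living and takes 2/7.
Alonso predeceased; the 2/7 allotted to Alonso's branch passes to Alonso's issue by representation.
The 2/7 is divided into 3 equal shares of 2/21 among Valentina, Fernando, Octavio.
Valentina predeceased; the 2/21 allotted to Valentina's branch passes to Valentina's issue by representation.
Beatriz is the sole taker at this level and receives the full 2/21.
Fernando is living and takes 2/21.
Octavio is living and takes 2/21.
Lucia is living and takes 2/7.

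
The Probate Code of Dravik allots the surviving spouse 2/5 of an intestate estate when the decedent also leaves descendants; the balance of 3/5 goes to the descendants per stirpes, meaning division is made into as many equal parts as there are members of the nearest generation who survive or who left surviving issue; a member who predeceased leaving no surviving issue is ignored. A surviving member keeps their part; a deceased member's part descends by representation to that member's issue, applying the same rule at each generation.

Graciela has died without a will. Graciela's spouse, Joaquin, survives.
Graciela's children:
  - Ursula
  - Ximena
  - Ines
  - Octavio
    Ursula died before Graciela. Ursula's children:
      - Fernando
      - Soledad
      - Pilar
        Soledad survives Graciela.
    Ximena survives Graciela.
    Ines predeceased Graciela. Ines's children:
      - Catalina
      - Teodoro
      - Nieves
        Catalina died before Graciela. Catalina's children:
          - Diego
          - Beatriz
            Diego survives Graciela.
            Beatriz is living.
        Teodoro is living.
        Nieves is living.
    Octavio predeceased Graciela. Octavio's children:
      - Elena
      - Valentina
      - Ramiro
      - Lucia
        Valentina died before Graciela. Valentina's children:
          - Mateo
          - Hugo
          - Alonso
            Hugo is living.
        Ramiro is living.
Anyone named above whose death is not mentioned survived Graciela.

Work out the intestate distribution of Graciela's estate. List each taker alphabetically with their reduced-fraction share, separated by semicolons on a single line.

Alonso 1/80; Beatriz 1/40; Diego 1/40; Elena 3/80; Fernando 1/20; Hugo 1/80; Joaquin 2/5; Lucia 3/80; Mateo 1/80; Nieves 1/20; Pilar 1/20; Ramiro 3/80; Soledad 1/20; Teodoro 1/20; Ximena 3/20

Joaquin, as surviving spouse, takes 2/5.
The remaining 3/5 passes to Graciela's descendants per stirpes.
The 3/5 is divided into 4 equal shares of 3/20 among Ursula, Ximena, Ines, Octavio.
Ursula predeceased; the 3/20 allotted to Ursula's branch passes to Ursula's issue by representation.
The 3/20 is divided into 3 equal shares of 1/20 among Fernando, Soledad, Pilar.
Fernando is living and takes 1/20.
Soledad is living and takes 1/20.
Pilar is living and takes 1/20.
Ximena is living and takes 3/20.
Ines predeceased; the 3/20 allotted to Ines's branch passes to Ines's issue by representation.
The 3/20 is divided into 3 equal shares of 1/20 among Catalina, Teodoro, Nieves.
Catalina predeceased; the 1/20 allotted to Catalina's branch passes to Catalina's issue by representation.
The 1/20 is divided into 2 equal shares of 1/40 among Diego, Beatriz.
Diego is living and takes 1/40.
Beatriz is living and takes 1/40.
Teodoro is living and takes 1/20.
Nieves is living and takes 1/20.
Octavio predeceased; the 3/20 allotted to Octavio's branch passes to Octavio's issue by representation.
The 3/20 is divided into 4 equal shares of 3/80 among Elena, Valentina, Ramiro, Lucia.
Elena is living and takes 3/80.
Valentina predeceased; the 3/80 allotted to Valentina's branch passes to Valentina's issue by representation.
The 3/80 is divided into 3 equal shares of 1/80 among Mateo, Hugo, Alonso.
Mateo is living and takes 1/80.
Hugo is living and takes 1/80.
Alonso is living and takes 1/80.
Ramiro is living and takes 3/80.
Lucia is living and takes 3/80.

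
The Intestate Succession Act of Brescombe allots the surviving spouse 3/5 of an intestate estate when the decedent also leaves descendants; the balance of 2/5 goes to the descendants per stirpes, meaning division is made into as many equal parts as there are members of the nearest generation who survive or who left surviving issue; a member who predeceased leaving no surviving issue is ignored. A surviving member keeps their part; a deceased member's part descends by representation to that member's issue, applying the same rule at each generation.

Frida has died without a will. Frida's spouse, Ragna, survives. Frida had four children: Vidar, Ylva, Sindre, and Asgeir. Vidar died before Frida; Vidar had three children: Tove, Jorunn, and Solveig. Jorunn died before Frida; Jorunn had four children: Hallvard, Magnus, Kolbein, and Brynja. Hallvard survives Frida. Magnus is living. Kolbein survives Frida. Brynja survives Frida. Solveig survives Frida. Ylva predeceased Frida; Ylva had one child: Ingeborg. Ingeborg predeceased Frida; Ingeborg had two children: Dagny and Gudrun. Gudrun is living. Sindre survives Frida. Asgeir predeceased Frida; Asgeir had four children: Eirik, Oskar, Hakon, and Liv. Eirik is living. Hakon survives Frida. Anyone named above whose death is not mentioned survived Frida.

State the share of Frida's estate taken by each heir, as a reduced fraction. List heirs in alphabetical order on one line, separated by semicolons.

Ragna, as surviving spouse, takes 3/5.
The remaining 2/5 passes to Frida's descendants per stirpes.
The 2/5 is divided into 4 equal shares of 1/10 among Vidar, Ylva, Sindre, Asgeir.
Vidar predeceased; the 1/10 allotted to Vidar's branch passes to Vidar's issue by representation.
The 1/10 is divided into 3 equal shares of 1/30 among Tove, Jorunn, Solveig.
Tove is living and takes 1/30.
Jorunn predeceased; the 1/30 allotted to Jorunn's branch passes to Jorunn's issue by representation.
The 1/30 is divided into 4 equal shares of 1/120 among Hallvard, Magnus, Kolbein, Brynja.
Hallvard is living and takes 1/120.
Magnus is living and takes 1/120.
Kolbein is living and takes 1/120.
Brynja is living and takes 1/120.
Solveig is living and takes 1/30.
Ylva predeceased; the 1/10 allotted to Ylva's branch passes to Ylva's issue by representation.
Ingeborg's line is the sole branch at this level, so the full 1/10 passes to Ingeborg's issue by representation.
The 1/10 is divided into 2 equal shares of 1/20 among Dagny, Gudrun.
Dagny is living and takes 1/20.
Gudrun is living and takes 1/20.
Sindre is living and takes 1/10.
Asgeir predeceased; the 1/10 allotted to Asgeir's branch passes to Asgeir's issue by representation.
The 1/10 is divided into 4 equal shares of 1/40 among Eirik, Oskar, Hakon, Liv.
Eirik is living and takes 1/40.
Oskar is living and takes 1/40.
Hakon is living and takes 1/40.
Liv is living and takes 1/40.

Brynja 1/120; Dagny 1/20; Eirik 1/40; Gudrun 1/20; Hakon 1/40; Hallvard 1/120; Kolbein 1/120; Liv 1/40; Magnus 1/120; Oskar 1/40; Ragna 3/5; Sindre 1/10; Solveig 1/30; Tove 1/30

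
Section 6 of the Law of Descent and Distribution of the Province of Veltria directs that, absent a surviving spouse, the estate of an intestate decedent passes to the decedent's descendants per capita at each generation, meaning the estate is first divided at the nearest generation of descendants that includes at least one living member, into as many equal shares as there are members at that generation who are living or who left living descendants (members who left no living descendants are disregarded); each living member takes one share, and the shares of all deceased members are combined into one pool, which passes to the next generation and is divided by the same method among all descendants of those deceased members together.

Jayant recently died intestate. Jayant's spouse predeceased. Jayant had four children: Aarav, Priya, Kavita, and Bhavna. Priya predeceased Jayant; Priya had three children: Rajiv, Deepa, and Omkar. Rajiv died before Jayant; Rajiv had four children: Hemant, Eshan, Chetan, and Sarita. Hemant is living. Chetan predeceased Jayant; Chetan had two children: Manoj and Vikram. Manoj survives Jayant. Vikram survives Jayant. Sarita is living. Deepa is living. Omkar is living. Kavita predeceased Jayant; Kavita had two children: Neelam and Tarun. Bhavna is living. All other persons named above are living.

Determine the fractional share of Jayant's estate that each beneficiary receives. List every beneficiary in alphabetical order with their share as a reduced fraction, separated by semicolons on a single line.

Aarav 1/4; Bhavna 1/4; Deepa 1/10; Eshan 1/40; Hemant 1/40; Manoj 1/80; Neelam 1/10; Omkar 1/10; Sarita 1/40; Tarun 1/10; Vikram 1/80

There is no surviving spouse, so the entire estate passes to Jayant's descendants per capita at each generation.
At generation 1 (Aarav, Priya, Kavita, Bhavna) there are 4 shares of (1)/4 = 1/4 each.
Living: Aarav and Bhavna — each takes 1/4.
Deceased: Priya and Kavita. Their combined 1/2 is pooled and carried to generation 2.
At generation 2 (Rajiv, Deepa, Omkar, Neelam, Tarun) there are 5 shares of (1/2)/5 = 1/10 each.
Living: Deepa, Omkar, Neelam, and Tarun — each takes 1/10.
Deceased: Rajiv. That 1/10 share is carried to generation 3.
At generation 3 (Hemant, Eshan, Chetan, Sarita) there are 4 shares of (1/10)/4 = 1/40 each.
Living: Hemant, Eshan, and Sarita — each takes 1/40.
Deceased: Chetan. That 1/40 share is carried to generation 4.
At generation 4 (Manoj, Vikram) there are 2 shares of (1/40)/2 = 1/80 each.
Living: Manoj and Vikram — each takes 1/80.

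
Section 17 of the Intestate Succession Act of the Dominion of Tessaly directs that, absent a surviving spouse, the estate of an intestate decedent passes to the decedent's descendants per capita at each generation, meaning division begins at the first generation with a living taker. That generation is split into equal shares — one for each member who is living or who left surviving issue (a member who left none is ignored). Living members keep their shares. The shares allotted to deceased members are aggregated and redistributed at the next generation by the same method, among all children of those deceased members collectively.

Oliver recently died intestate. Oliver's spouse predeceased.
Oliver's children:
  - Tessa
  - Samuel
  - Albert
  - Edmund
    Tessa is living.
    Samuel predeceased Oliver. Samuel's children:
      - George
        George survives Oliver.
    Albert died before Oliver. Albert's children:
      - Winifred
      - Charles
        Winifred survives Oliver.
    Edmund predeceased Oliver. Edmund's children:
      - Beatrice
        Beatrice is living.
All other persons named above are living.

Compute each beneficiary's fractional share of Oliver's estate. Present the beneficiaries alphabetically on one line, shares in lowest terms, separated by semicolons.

Beatrice 3/16; Charles 3/16; George 3/16; Tessa 1/4; Winifred 3/16

There is no surviving spouse, so the entire estate passes to Oliver's descendants per capita at each generation.
At generation 1 (Tessa, Samuel, Albert, Edmund) there are 4 shares of (1)/4 = 1/4 each.
Living: Tessa — each takes 1/4.
Deceased: Samuel, Albert, and Edmund. Their combined 3/4 is pooled and carried to generation 2.
At generation 2 (George, Winifred, Charles, Beatrice) there are 4 shares of (3/4)/4 = 3/16 each.
Living: George, Winifred, Charles, and Beatrice — each takes 3/16.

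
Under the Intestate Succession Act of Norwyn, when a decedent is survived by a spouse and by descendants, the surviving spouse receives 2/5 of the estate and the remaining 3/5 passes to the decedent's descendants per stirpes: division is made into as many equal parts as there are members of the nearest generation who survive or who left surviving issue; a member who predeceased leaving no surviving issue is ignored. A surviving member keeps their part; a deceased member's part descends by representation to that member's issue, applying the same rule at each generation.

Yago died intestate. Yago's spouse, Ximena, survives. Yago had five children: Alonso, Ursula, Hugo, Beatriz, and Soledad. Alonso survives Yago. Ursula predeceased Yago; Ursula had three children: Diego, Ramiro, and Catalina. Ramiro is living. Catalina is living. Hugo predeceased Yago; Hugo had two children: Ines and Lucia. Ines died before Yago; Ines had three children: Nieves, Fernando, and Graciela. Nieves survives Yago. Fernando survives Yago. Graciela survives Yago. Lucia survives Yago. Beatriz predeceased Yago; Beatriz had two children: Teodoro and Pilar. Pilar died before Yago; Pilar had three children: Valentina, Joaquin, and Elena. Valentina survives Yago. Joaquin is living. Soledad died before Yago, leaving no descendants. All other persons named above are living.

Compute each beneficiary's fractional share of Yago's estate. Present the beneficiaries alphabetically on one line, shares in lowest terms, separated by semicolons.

Alonso 3/20; Catalina 1/20; Diego 1/20; Elena 1/40; Fernando 1/40; Graciela 1/40; Joaquin 1/40; Lucia 3/40; Nieves 1/40; Ramiro 1/20; Teodoro 3/40; Valentina 1/40; Ximena 2/5

Ximena, as surviving spouse, takes 2/5.
The remaining 3/5 passes to Yago's descendants per stirpes.
Soledad left no surviving issue, so that branch lapses and is disregarded.
The 3/5 is divided into 4 equal shares of 3/20 among Alonso, Ursula, Hugo, Beatriz.
Alonso is living and takes 3/20.
Ursula predeceased; the 3/20 allotted to Ursula's branch passes to Ursula's issue by representation.
The 3/20 is divided into 3 equal shares of 1/20 among Diego, Ramiro, Catalina.
Diego is living and takes 1/20.
Ramiro is living and takes 1/20.
Catalina is living and takes 1/20.
Hugo predeceased; the 3/20 allotted to Hugo's branch passes to Hugo's issue by representation.
The 3/20 is divided into 2 equal shares of 3/40 among Ines, Lucia.
Ines predeceased; the 3/40 allotted to Ines's branch passes to Ines's issue by representation.
The 3/40 is divided into 3 equal shares of 1/40 among Nieves, Fernando, Graciela.
Nieves is living and takes 1/40.
Fernando is living and takes 1/40.
Graciela is living and takes 1/40.
Lucia is living and takes 3/40.
Beatriz predeceased; the 3/20 allotted to Beatriz's branch passes to Beatriz's issue by representation.
The 3/20 is divided into 2 equal shares of 3/40 among Teodoro, Pilar.
Teodoro is living and takes 3/40.
Pilar predeceased; the 3/40 allotted to Pilar's branch passes to Pilar's issue by representation.
The 3/40 is divided into 3 equal shares of 1/40 among Valentina, Joaquin, Elena.
Valentina is living and takes 1/40.
Joaquin is living and takes 1/40.
Elena is living and takes 1/40.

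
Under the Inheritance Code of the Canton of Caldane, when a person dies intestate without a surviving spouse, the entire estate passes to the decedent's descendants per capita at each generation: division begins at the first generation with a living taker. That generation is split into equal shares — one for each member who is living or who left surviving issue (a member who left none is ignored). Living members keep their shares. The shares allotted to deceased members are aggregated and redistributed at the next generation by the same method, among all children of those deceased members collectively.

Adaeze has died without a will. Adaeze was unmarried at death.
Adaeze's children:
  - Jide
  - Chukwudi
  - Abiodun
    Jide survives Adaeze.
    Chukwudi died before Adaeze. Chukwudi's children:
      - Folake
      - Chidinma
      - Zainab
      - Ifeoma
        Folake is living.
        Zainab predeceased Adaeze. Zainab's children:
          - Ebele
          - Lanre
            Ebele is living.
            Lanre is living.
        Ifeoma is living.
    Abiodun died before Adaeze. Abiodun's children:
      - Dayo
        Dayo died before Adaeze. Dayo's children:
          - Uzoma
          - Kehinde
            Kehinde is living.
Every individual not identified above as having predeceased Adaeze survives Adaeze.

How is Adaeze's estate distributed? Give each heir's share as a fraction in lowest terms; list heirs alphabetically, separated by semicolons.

Chidinma 2/15; Ebele 1/15; Folake 2/15; Ifeoma 2/15; Jide 1/3; Kehinde 1/15; Lanre 1/15; Uzoma 1/15

There is no surviving spouse, so the entire estate passes to Adaeze's descendants per capita at each generation.
At generation 1 (Jide, Chukwudi, Abiodun) there are 3 shares of (1)/3 = 1/3 each.
Living: Jide — each takes 1/3.
Deceased: Chukwudi and Abiodun. Their combined 2/3 is pooled and carried to generation 2.
At generation 2 (Folake, Chidinma, Zainab, Ifeoma, Dayo) there are 5 shares of (2/3)/5 = 2/15 each.
Living: Folake, Chidinma, and Ifeoma — each takes 2/15.
Deceased: Zainab and Dayo. Their combined 4/15 is pooled and carried to generation 3.
At generation 3 (Ebele, Lanre, Uzoma, Kehinde) there are 4 shares of (4/15)/4 = 1/15 each.
Living: Ebele, Lanre, Uzoma, and Kehinde — each takes 1/15.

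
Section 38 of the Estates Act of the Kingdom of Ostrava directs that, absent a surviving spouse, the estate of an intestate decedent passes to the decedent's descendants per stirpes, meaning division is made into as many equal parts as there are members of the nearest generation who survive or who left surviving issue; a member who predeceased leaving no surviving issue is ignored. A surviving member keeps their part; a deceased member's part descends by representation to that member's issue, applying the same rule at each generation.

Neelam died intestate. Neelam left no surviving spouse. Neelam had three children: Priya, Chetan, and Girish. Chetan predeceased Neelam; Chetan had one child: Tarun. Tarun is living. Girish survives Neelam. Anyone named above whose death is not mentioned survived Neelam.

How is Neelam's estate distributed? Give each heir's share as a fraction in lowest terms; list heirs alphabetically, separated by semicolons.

Girish 1/3; Priya 1/3; Tarun 1/3

There is no surviving spouse, so the entire estate passes to Neelam's descendants per stirpes.
The estate is divided into 3 equal shares of 1/3 among Priya, Chetan, Girish.
Priya is living and takes 1/3.
Chetan predeceased; the 1/3 allotted to Chetan's branch passes to Chetan's issue by representation.
Tarun is the sole taker at this level and receives the full 1/3.
Girish is living and takes 1/3.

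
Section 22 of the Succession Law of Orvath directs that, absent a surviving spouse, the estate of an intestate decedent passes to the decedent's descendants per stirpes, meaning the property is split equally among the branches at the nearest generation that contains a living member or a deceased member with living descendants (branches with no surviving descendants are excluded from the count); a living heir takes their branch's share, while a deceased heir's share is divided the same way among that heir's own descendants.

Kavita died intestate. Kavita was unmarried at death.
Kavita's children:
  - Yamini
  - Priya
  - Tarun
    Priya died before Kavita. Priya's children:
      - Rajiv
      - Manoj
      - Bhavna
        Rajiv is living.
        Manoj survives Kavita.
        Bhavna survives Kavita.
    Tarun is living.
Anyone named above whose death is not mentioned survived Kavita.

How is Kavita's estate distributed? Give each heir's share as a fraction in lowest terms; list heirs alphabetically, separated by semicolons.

Bhavna 1/9; Manoj 1/9; Rajiv 1/9; Tarun 1/3; Yamini 1/3

There is no surviving spouse, so the entire estate passes to Kavita's descendants per stirpes.
The estate is divided into 3 equal shares of 1/3 among Yamini, Priya, Tarun.
Yamini is living and takes 1/3.
Priya predeceased; the 1/3 allotted to Priya's branch passes to Priya's issue by representation.
The 1/3 is divided into 3 equal shares of 1/9 among Rajiv, Manoj, Bhavna.
Rajiv is living and takes 1/9.
Manoj is living and takes 1/9.
Bhavna is living and takes 1/9.
Tarun is living and takes 1/3.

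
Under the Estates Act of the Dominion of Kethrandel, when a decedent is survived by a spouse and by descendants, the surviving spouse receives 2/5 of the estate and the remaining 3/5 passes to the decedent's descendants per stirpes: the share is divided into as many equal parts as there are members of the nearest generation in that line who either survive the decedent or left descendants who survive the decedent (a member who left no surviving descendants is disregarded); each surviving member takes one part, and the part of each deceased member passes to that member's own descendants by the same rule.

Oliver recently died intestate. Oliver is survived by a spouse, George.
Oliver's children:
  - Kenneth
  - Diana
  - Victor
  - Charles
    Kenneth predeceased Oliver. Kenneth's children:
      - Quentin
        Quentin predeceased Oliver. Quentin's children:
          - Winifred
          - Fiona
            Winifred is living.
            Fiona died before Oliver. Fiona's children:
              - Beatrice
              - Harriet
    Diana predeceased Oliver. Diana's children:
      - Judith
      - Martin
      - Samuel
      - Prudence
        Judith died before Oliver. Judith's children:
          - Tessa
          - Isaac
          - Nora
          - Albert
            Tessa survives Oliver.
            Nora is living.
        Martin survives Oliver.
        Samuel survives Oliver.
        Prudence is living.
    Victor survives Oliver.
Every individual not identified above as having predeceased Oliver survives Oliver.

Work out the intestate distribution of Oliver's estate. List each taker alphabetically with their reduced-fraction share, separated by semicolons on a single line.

George, as surviving spouse, takes 2/5.
The remaining 3/5 passes to Oliver's descendants per stirpes.
The 3/5 is divided into 4 equal shares of 3/20 among Kenneth, Diana, Victor, Charles.
Kenneth predeceased; the 3/20 allotted to Kenneth's branch passes to Kenneth's issue by representation.
Quentin's line is the sole branch at this level, so the full 3/20 passes to Quentin's issue by representation.
The 3/20 is divided into 2 equal shares of 3/40 among Winifred, Fiona.
Winifred is living and takes 3/40.
Fiona predeceased; the 3/40 allotted to Fiona's branch passes to Fiona's issue by representation.
The 3/40 is divided into 2 equal shares of 3/80 among Beatrice, Harriet.
Beatrice is living and takes 3/80.
Harriet is living and takes 3/80.
Diana predeceased; the 3/20 allotted to Diana's branch passes to Diana's issue by representation.
The 3/20 is divided into 4 equal shares of 3/80 among Judith, Martin, Samuel, Prudence.
Judith predeceased; the 3/80 allotted to Judith's branch passes to Judith's issue by representation.
The 3/80 is divided into 4 equal shares of 3/320 among Tessa, Isaac, Nora, Albert.
Tessa is living and takes 3/320.
Isaac is living and takes 3/320.
Nora is living and takes 3/320.
Albert is living and takes 3/320.
Martin is living and takes 3/80.
Samuel is living and takes 3/80.
Prudence is living and takes 3/80.
Victor is living and takes 3/20.
Charles is living and takes 3/20.

Albert 3/320; Beatrice 3/80; Charles 3/20; George 2/5; Harriet 3/80; Isaac 3/320; Martin 3/80; Nora 3/320; Prudence 3/80; Samuel 3/80; Tessa 3/320; Victor 3/20; Winifred 3/40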